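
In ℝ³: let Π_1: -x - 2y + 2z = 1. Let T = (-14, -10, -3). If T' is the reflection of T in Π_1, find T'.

λ = (n·T − d)/|n|² = (28 − 1)/9 = 3.
Reflection = T − 2λn = (-14, -10, -3) − 6·(-1, -2, 2) = (-8, 2, -15).

(-8, 2, -15)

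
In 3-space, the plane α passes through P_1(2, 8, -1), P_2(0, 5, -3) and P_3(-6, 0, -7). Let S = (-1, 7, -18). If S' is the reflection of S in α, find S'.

(-7, -5, 6)

P_1P_2 = (-2, -3, -2), P_1P_3 = (-8, -8, -6); a normal to α is P_1P_2 × P_1P_3 = (2, 4, -8).
Using P_1: α has equation 2x + 4y - 8z = 44.
λ = (n·S − d)/|n|² = (170 − 44)/84 = 3/2.
Reflection = S − 2λn = (-1, 7, -18) − 3·(2, 4, -8) = (-7, -5, 6).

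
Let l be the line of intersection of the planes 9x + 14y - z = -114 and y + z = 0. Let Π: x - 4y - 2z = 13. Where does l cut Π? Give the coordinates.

(-1, -7, 7)

Direction of l: (9, 14, -1) × (0, 1, 1) = (15, -9, 9).
A point on l: solving the two plane equations with x = 9 gives (9, -13, 13).
Substitute r = (9, -13, 13) + t(15, -9, 9) into the plane: 35 + 33t = 13, so t = -2/3.
Intersection: (9, -13, 13) + (-2/3)·(15, -9, 9) = (-1, -7, 7).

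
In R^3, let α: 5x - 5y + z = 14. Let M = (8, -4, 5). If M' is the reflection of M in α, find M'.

λ = (n·M − d)/|n|² = (65 − 14)/51 = 1.
Reflection = M − 2λn = (8, -4, 5) − 2·(5, -5, 1) = (-2, 6, 3).

(-2, 6, 3)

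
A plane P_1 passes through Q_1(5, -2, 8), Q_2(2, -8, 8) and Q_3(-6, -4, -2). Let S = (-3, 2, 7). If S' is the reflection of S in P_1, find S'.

Q_1Q_2 = (-3, -6, 0), Q_1Q_3 = (-11, -2, -10); a normal to P_1 is Q_1Q_2 × Q_1Q_3 = (60, -30, -60).
Using Q_1: P_1 has equation 60x - 30y - 60z = -120.
λ = (n·S − d)/|n|² = (-660 − (-120))/8100 = -1/15.
Reflection = S − 2λn = (-3, 2, 7) − (-2/15)·(60, -30, -60) = (5, -2, -1).

(5, -2, -1)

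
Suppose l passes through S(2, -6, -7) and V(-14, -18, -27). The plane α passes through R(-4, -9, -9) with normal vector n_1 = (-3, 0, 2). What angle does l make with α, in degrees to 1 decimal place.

A direction vector for l is V − S = (-16, -12, -20).
α: n_1·r = n_1·R gives -3x + 2z = -6.
sin θ = |n·v| / (|n||v|) = |8| / (√13 · √800) = 0.07845.
θ ≈ 4.5°.

4.5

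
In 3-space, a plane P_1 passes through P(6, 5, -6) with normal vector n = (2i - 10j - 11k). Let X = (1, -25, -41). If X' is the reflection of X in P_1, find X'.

(-11, 35, 25)

P_1: n·r = n·P gives 2x - 10y - 11z = 28.
λ = (n·X − d)/|n|² = (703 − 28)/225 = 3.
Reflection = X − 2λn = (1, -25, -41) − 6·(2, -10, -11) = (-11, 35, 25).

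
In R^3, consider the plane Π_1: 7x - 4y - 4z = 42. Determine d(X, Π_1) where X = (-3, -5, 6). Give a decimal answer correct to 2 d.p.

n·X − d = (7)·(-3) + (-4)·(-5) + (-4)·(6) − 42 = -67; |n| = √81.
Distance = |-67| / √81 = 67/√81 ≈ 7.44.

7.44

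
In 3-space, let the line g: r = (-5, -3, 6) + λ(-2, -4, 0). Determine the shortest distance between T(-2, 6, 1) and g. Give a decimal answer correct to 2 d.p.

5.18

Taking (-5, -3, 6) on g with direction v = (-2, -4, 0): w = T − (-5, -3, 6) = (3, 9, -5), and w × v = (-20, 10, 6).
Distance = |w × v| / |v| = √536 / √20 ≈ 5.18.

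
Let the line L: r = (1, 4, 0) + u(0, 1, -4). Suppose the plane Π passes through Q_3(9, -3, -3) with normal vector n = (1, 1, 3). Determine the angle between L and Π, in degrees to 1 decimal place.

53.6

Π: n·r = n·Q_3 gives x + y + 3z = -3.
sin θ = |n·v| / (|n||v|) = |-11| / (√11 · √17) = 0.80440.
θ ≈ 53.6°.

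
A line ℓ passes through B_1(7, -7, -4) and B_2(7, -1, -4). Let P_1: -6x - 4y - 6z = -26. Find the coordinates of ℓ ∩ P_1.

A direction vector for ℓ is B_2 − B_1 = (0, 6, 0).
Substitute r = (7, -7, -4) + t(0, 6, 0) into the plane: 10 + (-24)t = -26, so t = 3/2.
Intersection: (7, -7, -4) + (3/2)·(0, 6, 0) = (7, 2, -4).

(7, 2, -4)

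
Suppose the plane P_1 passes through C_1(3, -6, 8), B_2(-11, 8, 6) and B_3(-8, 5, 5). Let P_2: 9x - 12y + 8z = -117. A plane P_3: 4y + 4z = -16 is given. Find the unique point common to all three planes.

(-5, 2, -6)

C_1B_2 = (-14, 14, -2), C_1B_3 = (-11, 11, -3); a normal to P_1 is C_1B_2 × C_1B_3 = (-20, -20, 0).
Using C_1: P_1 has equation -20x - 20y = 60.
Solving the 3×3 linear system -20x - 20y = 60, 9x - 12y + 8z = -117, 4y + 4z = -16 (e.g. by elimination or Cramer's rule, determinant = 2320) gives (-5, 2, -6).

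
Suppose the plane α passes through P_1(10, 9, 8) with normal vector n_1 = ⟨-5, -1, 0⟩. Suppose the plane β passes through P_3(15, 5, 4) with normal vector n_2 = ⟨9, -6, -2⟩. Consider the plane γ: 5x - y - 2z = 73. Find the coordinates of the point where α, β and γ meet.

(11, 4, -11)

α: n_1·r = n_1·P_1 gives -5x - y = -59.
β: n_2·r = n_2·P_3 gives 9x - 6y - 2z = 97.
Solving the 3×3 linear system -5x - y = -59, 9x - 6y - 2z = 97, 5x - y - 2z = 73 (e.g. by elimination or Cramer's rule, determinant = -58) gives (11, 4, -11).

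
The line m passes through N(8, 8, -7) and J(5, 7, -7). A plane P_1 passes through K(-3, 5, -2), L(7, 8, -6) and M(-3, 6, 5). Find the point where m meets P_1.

(-1, 5, -7)

A direction vector for m is J − N = (-3, -1, 0).
KL = (10, 3, -4), KM = (0, 1, 7); a normal to P_1 is KL × KM = (25, -70, 10).
Using K: P_1 has equation 25x - 70y + 10z = -445.
Substitute r = (8, 8, -7) + t(-3, -1, 0) into the plane: -430 + (-5)t = -445, so t = 3.
Intersection: (8, 8, -7) + 3·(-3, -1, 0) = (-1, 5, -7).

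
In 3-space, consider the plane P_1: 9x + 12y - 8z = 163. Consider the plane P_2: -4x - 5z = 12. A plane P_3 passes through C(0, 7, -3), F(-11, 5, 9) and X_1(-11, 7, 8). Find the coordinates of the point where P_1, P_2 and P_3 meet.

CF = (-11, -2, 12), CX_1 = (-11, 0, 11); a normal to P_3 is CF × CX_1 = (-22, -11, -22).
Using C: P_3 has equation -22x - 11y - 22z = -11.
Solving the 3×3 linear system 9x + 12y - 8z = 163, -4x - 5z = 12, -22x - 11y - 22z = -11 (e.g. by elimination or Cramer's rule, determinant = -583) gives (7, 3, -8).

(7, 3, -8)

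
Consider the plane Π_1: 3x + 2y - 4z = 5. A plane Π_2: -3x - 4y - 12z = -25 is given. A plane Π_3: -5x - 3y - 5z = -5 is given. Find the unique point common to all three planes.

Solving the 3×3 linear system 3x + 2y - 4z = 5, -3x - 4y - 12z = -25, -5x - 3y - 5z = -5 (e.g. by elimination or Cramer's rule, determinant = 86) gives (-5, 10, 0).

(-5, 10, 0)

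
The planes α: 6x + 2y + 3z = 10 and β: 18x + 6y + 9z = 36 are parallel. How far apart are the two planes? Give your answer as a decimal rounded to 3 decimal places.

Rescale β by 1/3: 6x + 2y + 3z = 12. Then distance = |10 − 12| / √49 ≈ 0.286.

0.286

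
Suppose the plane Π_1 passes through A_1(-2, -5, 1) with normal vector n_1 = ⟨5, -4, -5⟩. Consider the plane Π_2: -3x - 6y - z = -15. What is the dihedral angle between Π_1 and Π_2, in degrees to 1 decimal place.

75.3

Π_1: n_1·r = n_1·A_1 gives 5x - 4y - 5z = 5.
cos θ = |n₁·n₂| / (|n₁||n₂|) = |14| / (√66 · √46).
θ = arccos(0.25408) ≈ 75.3°.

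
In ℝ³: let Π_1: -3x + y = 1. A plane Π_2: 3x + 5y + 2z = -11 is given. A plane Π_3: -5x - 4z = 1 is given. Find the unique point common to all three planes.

(-1, -2, 1)

Solving the 3×3 linear system -3x + y = 1, 3x + 5y + 2z = -11, -5x - 4z = 1 (e.g. by elimination or Cramer's rule, determinant = 62) gives (-1, -2, 1).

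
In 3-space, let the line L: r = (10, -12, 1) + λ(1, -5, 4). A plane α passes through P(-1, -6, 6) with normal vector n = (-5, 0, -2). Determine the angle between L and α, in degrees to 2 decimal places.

α: n·r = n·P gives -5x - 2z = -7.
sin θ = |n·v| / (|n||v|) = |-13| / (√29 · √42) = 0.37249.
θ ≈ 21.87°.

21.87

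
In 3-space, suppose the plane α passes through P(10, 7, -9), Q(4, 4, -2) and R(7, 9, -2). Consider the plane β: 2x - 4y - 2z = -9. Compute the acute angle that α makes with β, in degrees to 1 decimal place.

60.1

PQ = (-6, -3, 7), PR = (-3, 2, 7); a normal to α is PQ × PR = (-35, 21, -21).
Using P: α has equation -35x + 21y - 21z = -14.
cos θ = |n₁·n₂| / (|n₁||n₂|) = |-112| / (√2107 · √24).
θ = arccos(0.49806) ≈ 60.1°.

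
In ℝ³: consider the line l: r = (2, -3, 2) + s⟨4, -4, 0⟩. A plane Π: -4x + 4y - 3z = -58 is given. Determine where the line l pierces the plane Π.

(6, -7, 2)

Substitute r = (2, -3, 2) + t(4, -4, 0) into the plane: -26 + (-32)t = -58, so t = 1.
Intersection: (2, -3, 2) + 1·(4, -4, 0) = (6, -7, 2).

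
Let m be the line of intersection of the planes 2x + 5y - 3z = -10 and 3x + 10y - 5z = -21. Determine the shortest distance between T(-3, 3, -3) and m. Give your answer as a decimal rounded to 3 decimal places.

6.081

Direction of m: (2, 5, -3) × (3, 10, -5) = (5, 1, 5).
A point on m: solving the two plane equations with x = -2 gives (-2, -3, -3).
Taking (-2, -3, -3) on m with direction v = (5, 1, 5): w = T − (-2, -3, -3) = (-1, 6, 0), and w × v = (30, 5, -31).
Distance = |w × v| / |v| = √1886 / √51 ≈ 6.081.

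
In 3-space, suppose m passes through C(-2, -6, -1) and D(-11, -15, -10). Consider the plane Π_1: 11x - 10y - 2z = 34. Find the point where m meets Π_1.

(4, 0, 5)

A direction vector for m is D − C = (-9, -9, -9).
Substitute r = (-2, -6, -1) + t(-9, -9, -9) into the plane: 40 + 9t = 34, so t = -2/3.
Intersection: (-2, -6, -1) + (-2/3)·(-9, -9, -9) = (4, 0, 5).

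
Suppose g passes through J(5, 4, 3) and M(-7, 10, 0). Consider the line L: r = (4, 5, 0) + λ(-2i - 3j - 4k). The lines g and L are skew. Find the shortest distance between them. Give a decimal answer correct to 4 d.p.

A direction vector for g is M − J = (-12, 6, -3).
Common perpendicular direction n = (-12, 6, -3) × (-2, -3, -4) = (-33, -42, 48).
With w = (4, 5, 0) − (5, 4, 3) = (-1, 1, -3), w · n = -153.
Distance = |w · n| / |n| = |-153| / √5157 ≈ 2.1306.

2.1306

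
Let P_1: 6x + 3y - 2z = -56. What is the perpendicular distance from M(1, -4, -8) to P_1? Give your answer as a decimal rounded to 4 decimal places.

9.4286

n·M − d = (6)·(1) + (3)·(-4) + (-2)·(-8) − (-56) = 66; |n| = √49.
Distance = |66| / √49 = 66/√49 ≈ 9.4286.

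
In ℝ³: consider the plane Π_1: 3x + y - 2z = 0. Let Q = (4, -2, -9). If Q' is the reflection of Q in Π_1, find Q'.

(-8, -6, -1)

λ = (n·Q − d)/|n|² = (28 − 0)/14 = 2.
Reflection = Q − 2λn = (4, -2, -9) − 4·(3, 1, -2) = (-8, -6, -1).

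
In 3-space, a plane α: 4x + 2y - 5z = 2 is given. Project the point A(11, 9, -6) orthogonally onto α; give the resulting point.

(3, 5, 4)

Foot = A − λn with λ = (n·A − d)/|n|² = (92 − 2)/45 = 2.
Foot = (11, 9, -6) − 2·(4, 2, -5) = (3, 5, 4).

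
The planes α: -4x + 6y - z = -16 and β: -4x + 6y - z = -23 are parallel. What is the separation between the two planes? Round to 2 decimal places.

Same normal n = (-4, 6, -1) with |n| = √53; distance = |-16 − (-23)| / |n| = 7/√53 ≈ 0.96.

0.96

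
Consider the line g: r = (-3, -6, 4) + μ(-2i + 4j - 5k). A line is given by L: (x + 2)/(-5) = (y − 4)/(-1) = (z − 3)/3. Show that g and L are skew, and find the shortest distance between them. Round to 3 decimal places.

7.632

L has direction (-5, -1, 3) through (-2, 4, 3).
Common perpendicular direction n = (-2, 4, -5) × (-5, -1, 3) = (7, 31, 22).
With w = (-2, 4, 3) − (-3, -6, 4) = (1, 10, -1), w · n = 295.
Since n ≠ 0 the lines are not parallel, and w · n = 295 ≠ 0 so they do not intersect; hence they are skew.
Distance = |w · n| / |n| = |295| / √1494 ≈ 7.632.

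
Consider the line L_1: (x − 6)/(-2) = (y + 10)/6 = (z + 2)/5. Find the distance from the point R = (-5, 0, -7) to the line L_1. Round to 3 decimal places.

14.001

L_1 has direction (-2, 6, 5) through (6, -10, -2).
Taking (6, -10, -2) on L_1 with direction v = (-2, 6, 5): w = R − (6, -10, -2) = (-11, 10, -5), and w × v = (80, 65, -46).
Distance = |w × v| / |v| = √12741 / √65 ≈ 14.001.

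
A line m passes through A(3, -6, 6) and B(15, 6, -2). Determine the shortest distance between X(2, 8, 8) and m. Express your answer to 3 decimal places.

A direction vector for m is B − A = (12, 12, -8).
Taking (3, -6, 6) on m with direction v = (12, 12, -8): w = X − (3, -6, 6) = (-1, 14, 2), and w × v = (-136, 16, -180).
Distance = |w × v| / |v| = √51152 / √352 ≈ 12.055.

12.055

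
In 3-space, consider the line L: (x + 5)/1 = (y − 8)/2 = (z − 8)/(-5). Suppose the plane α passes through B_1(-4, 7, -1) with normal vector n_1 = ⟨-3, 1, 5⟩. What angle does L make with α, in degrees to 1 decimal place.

L has direction (1, 2, -5) through (-5, 8, 8).
α: n_1·r = n_1·B_1 gives -3x + y + 5z = 14.
sin θ = |n·v| / (|n||v|) = |-26| / (√35 · √30) = 0.80238.
θ ≈ 53.4°.

53.4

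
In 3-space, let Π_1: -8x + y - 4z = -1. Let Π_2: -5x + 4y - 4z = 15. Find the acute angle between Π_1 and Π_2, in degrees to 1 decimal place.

cos θ = |n₁·n₂| / (|n₁||n₂|) = |60| / (√81 · √57).
θ = arccos(0.88302) ≈ 28.0°.

28.0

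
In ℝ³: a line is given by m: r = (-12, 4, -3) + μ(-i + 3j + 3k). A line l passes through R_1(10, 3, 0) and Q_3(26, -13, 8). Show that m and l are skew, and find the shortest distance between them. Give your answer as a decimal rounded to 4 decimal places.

14.8141

A direction vector for l is Q_3 − R_1 = (16, -16, 8).
Common perpendicular direction n = (-1, 3, 3) × (16, -16, 8) = (72, 56, -32).
With w = (10, 3, 0) − (-12, 4, -3) = (22, -1, 3), w · n = 1432.
Since n ≠ 0 the lines are not parallel, and w · n = 1432 ≠ 0 so they do not intersect; hence they are skew.
Distance = |w · n| / |n| = |1432| / √9344 ≈ 14.8141.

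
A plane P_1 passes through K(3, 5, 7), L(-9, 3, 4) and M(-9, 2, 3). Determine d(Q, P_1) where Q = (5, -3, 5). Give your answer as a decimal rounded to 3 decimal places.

KL = (-12, -2, -3), KM = (-12, -3, -4); a normal to P_1 is KL × KM = (-1, -12, 12).
Using K: P_1 has equation -x - 12y + 12z = 21.
n·Q − d = (-1)·(5) + (-12)·(-3) + (12)·(5) − 21 = 70; |n| = √289.
Distance = |70| / √289 = 70/√289 ≈ 4.118.

4.118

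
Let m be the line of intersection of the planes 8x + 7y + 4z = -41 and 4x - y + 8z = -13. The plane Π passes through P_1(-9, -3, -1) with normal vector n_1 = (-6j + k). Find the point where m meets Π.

(-2, -3, -1)

Direction of m: (8, 7, 4) × (4, -1, 8) = (60, -48, -36).
A point on m: solving the two plane equations with x = 18 gives (18, -19, -13).
Π: n_1·r = n_1·P_1 gives -6y + z = 17.
Substitute r = (18, -19, -13) + t(60, -48, -36) into the plane: 101 + 252t = 17, so t = -1/3.
Intersection: (18, -19, -13) + (-1/3)·(60, -48, -36) = (-2, -3, -1).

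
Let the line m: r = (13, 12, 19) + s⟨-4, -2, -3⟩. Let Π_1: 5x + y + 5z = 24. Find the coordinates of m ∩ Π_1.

Substitute r = (13, 12, 19) + t(-4, -2, -3) into the plane: 172 + (-37)t = 24, so t = 4.
Intersection: (13, 12, 19) + 4·(-4, -2, -3) = (-3, 4, 7).

(-3, 4, 7)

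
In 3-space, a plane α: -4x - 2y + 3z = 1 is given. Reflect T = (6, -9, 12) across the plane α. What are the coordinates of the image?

(14, -5, 6)

λ = (n·T − d)/|n|² = (30 − 1)/29 = 1.
Reflection = T − 2λn = (6, -9, 12) − 2·(-4, -2, 3) = (14, -5, 6).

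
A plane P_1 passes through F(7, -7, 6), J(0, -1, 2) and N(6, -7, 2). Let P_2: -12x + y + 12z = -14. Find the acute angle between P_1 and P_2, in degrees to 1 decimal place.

55.0

FJ = (-7, 6, -4), FN = (-1, 0, -4); a normal to P_1 is FJ × FN = (-24, -24, 6).
Using F: P_1 has equation -24x - 24y + 6z = 36.
cos θ = |n₁·n₂| / (|n₁||n₂|) = |336| / (√1188 · √289).
θ = arccos(0.57343) ≈ 55.0°.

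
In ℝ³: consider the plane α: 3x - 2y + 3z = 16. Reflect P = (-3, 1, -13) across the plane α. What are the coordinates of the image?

λ = (n·P − d)/|n|² = (-50 − 16)/22 = -3.
Reflection = P − 2λn = (-3, 1, -13) − (-6)·(3, -2, 3) = (15, -11, 5).

(15, -11, 5)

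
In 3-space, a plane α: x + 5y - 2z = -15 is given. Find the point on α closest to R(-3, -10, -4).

(-2, -5, -6)

Foot = R − λn with λ = (n·R − d)/|n|² = (-45 − (-15))/30 = -1.
Foot = (-3, -10, -4) − (-1)·(1, 5, -2) = (-2, -5, -6).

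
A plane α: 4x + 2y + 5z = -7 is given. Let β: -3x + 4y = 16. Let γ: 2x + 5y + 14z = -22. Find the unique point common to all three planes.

(0, 4, -3)

Solving the 3×3 linear system 4x + 2y + 5z = -7, -3x + 4y = 16, 2x + 5y + 14z = -22 (e.g. by elimination or Cramer's rule, determinant = 193) gives (0, 4, -3).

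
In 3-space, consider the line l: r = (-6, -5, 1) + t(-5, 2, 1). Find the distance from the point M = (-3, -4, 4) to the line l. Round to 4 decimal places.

Taking (-6, -5, 1) on l with direction v = (-5, 2, 1): w = M − (-6, -5, 1) = (3, 1, 3), and w × v = (-5, -18, 11).
Distance = |w × v| / |v| = √470 / √30 ≈ 3.9581.

3.9581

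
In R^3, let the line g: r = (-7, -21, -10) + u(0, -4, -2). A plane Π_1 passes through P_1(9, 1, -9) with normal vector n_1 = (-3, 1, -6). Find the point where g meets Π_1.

Π_1: n_1·r = n_1·P_1 gives -3x + y - 6z = 28.
Substitute r = (-7, -21, -10) + t(0, -4, -2) into the plane: 60 + 8t = 28, so t = -4.
Intersection: (-7, -21, -10) + (-4)·(0, -4, -2) = (-7, -5, -2).

(-7, -5, -2)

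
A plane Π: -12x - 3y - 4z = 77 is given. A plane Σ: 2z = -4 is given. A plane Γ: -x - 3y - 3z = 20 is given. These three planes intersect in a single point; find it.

(-5, -3, -2)

Solving the 3×3 linear system -12x - 3y - 4z = 77, 2z = -4, -x - 3y - 3z = 20 (e.g. by elimination or Cramer's rule, determinant = -66) gives (-5, -3, -2).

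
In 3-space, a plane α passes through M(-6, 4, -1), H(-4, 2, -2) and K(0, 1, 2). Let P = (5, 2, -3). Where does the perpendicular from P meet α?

MH = (2, -2, -1), MK = (6, -3, 3); a normal to α is MH × MK = (-9, -12, 6).
Using M: α has equation -9x - 12y + 6z = 0.
Foot = P − λn with λ = (n·P − d)/|n|² = (-87 − 0)/261 = -1/3.
Foot = (5, 2, -3) − (-1/3)·(-9, -12, 6) = (2, -2, -1).

(2, -2, -1)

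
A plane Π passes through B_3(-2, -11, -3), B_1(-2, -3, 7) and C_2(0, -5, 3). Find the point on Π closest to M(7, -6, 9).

B_3B_1 = (0, 8, 10), B_3C_2 = (2, 6, 6); a normal to Π is B_3B_1 × B_3C_2 = (-12, 20, -16).
Using B_3: Π has equation -12x + 20y - 16z = -148.
Foot = M − λn with λ = (n·M − d)/|n|² = (-348 − (-148))/800 = -1/4.
Foot = (7, -6, 9) − (-1/4)·(-12, 20, -16) = (4, -1, 5).

(4, -1, 5)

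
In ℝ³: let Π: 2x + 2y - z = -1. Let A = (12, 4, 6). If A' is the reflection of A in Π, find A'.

λ = (n·A − d)/|n|² = (26 − (-1))/9 = 3.
Reflection = A − 2λn = (12, 4, 6) − 6·(2, 2, -1) = (0, -8, 12).

(0, -8, 12)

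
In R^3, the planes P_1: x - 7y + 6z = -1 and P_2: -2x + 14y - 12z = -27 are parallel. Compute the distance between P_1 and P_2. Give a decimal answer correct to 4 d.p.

Rescale P_2 by 1/(-2): x - 7y + 6z = 27/2. Then distance = |-1 − (27/2)| / √86 ≈ 1.5636.

1.5636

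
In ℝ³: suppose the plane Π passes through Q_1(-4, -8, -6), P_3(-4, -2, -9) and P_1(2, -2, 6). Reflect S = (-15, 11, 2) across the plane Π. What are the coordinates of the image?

(15, 5, -10)

Q_1P_3 = (0, 6, -3), Q_1P_1 = (6, 6, 12); a normal to Π is Q_1P_3 × Q_1P_1 = (90, -18, -36).
Using Q_1: Π has equation 90x - 18y - 36z = 0.
λ = (n·S − d)/|n|² = (-1620 − 0)/9720 = -1/6.
Reflection = S − 2λn = (-15, 11, 2) − (-1/3)·(90, -18, -36) = (15, 5, -10).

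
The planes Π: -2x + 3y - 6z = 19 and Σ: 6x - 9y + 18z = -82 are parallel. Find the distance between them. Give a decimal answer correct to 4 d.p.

1.1905

Rescale Σ by 1/(-3): -2x + 3y - 6z = 82/3. Then distance = |19 − (82/3)| / √49 ≈ 1.1905.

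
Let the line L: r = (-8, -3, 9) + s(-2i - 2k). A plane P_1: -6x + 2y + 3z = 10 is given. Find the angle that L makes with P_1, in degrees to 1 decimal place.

17.6

sin θ = |n·v| / (|n||v|) = |6| / (√49 · √8) = 0.30305.
θ ≈ 17.6°.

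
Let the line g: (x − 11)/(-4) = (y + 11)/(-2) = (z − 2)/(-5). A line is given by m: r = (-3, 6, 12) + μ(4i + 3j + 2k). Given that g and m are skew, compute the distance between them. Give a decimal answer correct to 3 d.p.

g has direction (-4, -2, -5) through (11, -11, 2).
Common perpendicular direction n = (-4, -2, -5) × (4, 3, 2) = (11, -12, -4).
With w = (-3, 6, 12) − (11, -11, 2) = (-14, 17, 10), w · n = -398.
Distance = |w · n| / |n| = |-398| / √281 ≈ 23.743.

23.743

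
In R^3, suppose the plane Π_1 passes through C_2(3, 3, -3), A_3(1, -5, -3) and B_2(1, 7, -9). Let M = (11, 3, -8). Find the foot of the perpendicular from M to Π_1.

C_2A_3 = (-2, -8, 0), C_2B_2 = (-2, 4, -6); a normal to Π_1 is C_2A_3 × C_2B_2 = (48, -12, -24).
Using C_2: Π_1 has equation 48x - 12y - 24z = 180.
Foot = M − λn with λ = (n·M − d)/|n|² = (684 − 180)/3024 = 1/6.
Foot = (11, 3, -8) − (1/6)·(48, -12, -24) = (3, 5, -4).

(3, 5, -4)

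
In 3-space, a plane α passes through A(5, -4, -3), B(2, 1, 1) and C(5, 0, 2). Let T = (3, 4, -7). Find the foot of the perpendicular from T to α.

(0, -1, -3)

AB = (-3, 5, 4), AC = (0, 4, 5); a normal to α is AB × AC = (9, 15, -12).
Using A: α has equation 9x + 15y - 12z = 21.
Foot = T − λn with λ = (n·T − d)/|n|² = (171 − 21)/450 = 1/3.
Foot = (3, 4, -7) − (1/3)·(9, 15, -12) = (0, -1, -3).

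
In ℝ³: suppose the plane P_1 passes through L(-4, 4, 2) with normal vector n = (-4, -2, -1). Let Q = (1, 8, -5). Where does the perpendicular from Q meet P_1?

(-3, 6, -6)

P_1: n·r = n·L gives -4x - 2y - z = 6.
Foot = Q − λn with λ = (n·Q − d)/|n|² = (-15 − 6)/21 = -1.
Foot = (1, 8, -5) − (-1)·(-4, -2, -1) = (-3, 6, -6).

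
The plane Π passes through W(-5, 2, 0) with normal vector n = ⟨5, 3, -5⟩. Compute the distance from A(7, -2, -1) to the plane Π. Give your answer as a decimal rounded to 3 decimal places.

Π: n·r = n·W gives 5x + 3y - 5z = -19.
n·A − d = (5)·(7) + (3)·(-2) + (-5)·(-1) − (-19) = 53; |n| = √59.
Distance = |53| / √59 = 53/√59 ≈ 6.900.

6.900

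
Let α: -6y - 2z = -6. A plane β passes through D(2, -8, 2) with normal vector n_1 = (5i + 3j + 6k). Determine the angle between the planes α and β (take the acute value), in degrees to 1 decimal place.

β: n_1·r = n_1·D gives 5x + 3y + 6z = -2.
cos θ = |n₁·n₂| / (|n₁||n₂|) = |-30| / (√40 · √70).
θ = arccos(0.56695) ≈ 55.5°.

55.5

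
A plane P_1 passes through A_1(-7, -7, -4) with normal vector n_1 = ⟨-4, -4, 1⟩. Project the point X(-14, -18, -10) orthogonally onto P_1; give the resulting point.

(-6, -10, -12)

P_1: n_1·r = n_1·A_1 gives -4x - 4y + z = 52.
Foot = X − λn with λ = (n·X − d)/|n|² = (118 − 52)/33 = 2.
Foot = (-14, -18, -10) − 2·(-4, -4, 1) = (-6, -10, -12).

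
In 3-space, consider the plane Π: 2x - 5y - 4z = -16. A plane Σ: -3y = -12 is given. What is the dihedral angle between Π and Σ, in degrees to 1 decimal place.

41.8

cos θ = |n₁·n₂| / (|n₁||n₂|) = |15| / (√45 · √9).
θ = arccos(0.74536) ≈ 41.8°.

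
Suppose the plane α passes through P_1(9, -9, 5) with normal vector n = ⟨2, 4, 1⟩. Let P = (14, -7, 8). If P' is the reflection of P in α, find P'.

(10, -15, 6)

α: n·r = n·P_1 gives 2x + 4y + z = -13.
λ = (n·P − d)/|n|² = (8 − (-13))/21 = 1.
Reflection = P − 2λn = (14, -7, 8) − 2·(2, 4, 1) = (10, -15, 6).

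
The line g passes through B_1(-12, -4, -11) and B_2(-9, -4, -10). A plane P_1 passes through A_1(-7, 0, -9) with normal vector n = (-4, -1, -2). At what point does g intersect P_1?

(-6, -4, -9)

A direction vector for g is B_2 − B_1 = (3, 0, 1).
P_1: n·r = n·A_1 gives -4x - y - 2z = 46.
Substitute r = (-12, -4, -11) + t(3, 0, 1) into the plane: 74 + (-14)t = 46, so t = 2.
Intersection: (-12, -4, -11) + 2·(3, 0, 1) = (-6, -4, -9).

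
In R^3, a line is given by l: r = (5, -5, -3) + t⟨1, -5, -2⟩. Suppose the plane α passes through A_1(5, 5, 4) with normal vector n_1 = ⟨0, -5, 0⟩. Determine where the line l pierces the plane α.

(3, 5, 1)

α: n_1·r = n_1·A_1 gives -5y = -25.
Substitute r = (5, -5, -3) + t(1, -5, -2) into the plane: 25 + 25t = -25, so t = -2.
Intersection: (5, -5, -3) + (-2)·(1, -5, -2) = (3, 5, 1).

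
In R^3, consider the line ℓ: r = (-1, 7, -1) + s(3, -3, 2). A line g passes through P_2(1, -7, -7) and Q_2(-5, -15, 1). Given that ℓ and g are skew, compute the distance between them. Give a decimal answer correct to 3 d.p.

13.240

A direction vector for g is Q_2 − P_2 = (-6, -8, 8).
Common perpendicular direction n = (3, -3, 2) × (-6, -8, 8) = (-8, -36, -42).
With w = (1, -7, -7) − (-1, 7, -1) = (2, -14, -6), w · n = 740.
Distance = |w · n| / |n| = |740| / √3124 ≈ 13.240.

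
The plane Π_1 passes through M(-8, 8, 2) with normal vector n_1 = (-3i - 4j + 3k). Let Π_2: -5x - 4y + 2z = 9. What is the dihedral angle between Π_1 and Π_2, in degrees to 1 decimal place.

Π_1: n_1·r = n_1·M gives -3x - 4y + 3z = -2.
cos θ = |n₁·n₂| / (|n₁||n₂|) = |37| / (√34 · √45).
θ = arccos(0.94592) ≈ 18.9°.

18.9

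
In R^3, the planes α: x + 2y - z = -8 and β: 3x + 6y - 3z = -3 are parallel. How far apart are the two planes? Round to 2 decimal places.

2.86

Rescale β by 1/3: x + 2y - z = -1. Then distance = |-8 − (-1)| / √6 ≈ 2.86.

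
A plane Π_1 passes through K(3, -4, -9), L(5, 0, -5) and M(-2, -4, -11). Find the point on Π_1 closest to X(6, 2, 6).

(8, 6, 1)

KL = (2, 4, 4), KM = (-5, 0, -2); a normal to Π_1 is KL × KM = (-8, -16, 20).
Using K: Π_1 has equation -8x - 16y + 20z = -140.
Foot = X − λn with λ = (n·X − d)/|n|² = (40 − (-140))/720 = 1/4.
Foot = (6, 2, 6) − (1/4)·(-8, -16, 20) = (8, 6, 1).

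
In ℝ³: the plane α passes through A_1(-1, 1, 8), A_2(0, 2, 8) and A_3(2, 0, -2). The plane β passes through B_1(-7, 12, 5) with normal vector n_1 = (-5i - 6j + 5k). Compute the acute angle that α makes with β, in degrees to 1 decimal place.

A_1A_2 = (1, 1, 0), A_1A_3 = (3, -1, -10); a normal to α is A_1A_2 × A_1A_3 = (-10, 10, -4).
Using A_1: α has equation -10x + 10y - 4z = -12.
β: n_1·r = n_1·B_1 gives -5x - 6y + 5z = -12.
cos θ = |n₁·n₂| / (|n₁||n₂|) = |-30| / (√216 · √86).
θ = arccos(0.22011) ≈ 77.3°.

77.3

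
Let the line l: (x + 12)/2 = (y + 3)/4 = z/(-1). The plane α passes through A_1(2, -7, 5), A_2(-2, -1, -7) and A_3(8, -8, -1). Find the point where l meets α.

l has direction (2, 4, -1) through (-12, -3, 0).
A_1A_2 = (-4, 6, -12), A_1A_3 = (6, -1, -6); a normal to α is A_1A_2 × A_1A_3 = (-48, -96, -32).
Using A_1: α has equation -48x - 96y - 32z = 416.
Substitute r = (-12, -3, 0) + t(2, 4, -1) into the plane: 864 + (-448)t = 416, so t = 1.
Intersection: (-12, -3, 0) + 1·(2, 4, -1) = (-10, 1, -1).

(-10, 1, -1)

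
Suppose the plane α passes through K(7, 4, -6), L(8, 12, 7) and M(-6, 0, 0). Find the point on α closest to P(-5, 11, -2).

(-1, 4, 2)

KL = (1, 8, 13), KM = (-13, -4, 6); a normal to α is KL × KM = (100, -175, 100).
Using K: α has equation 100x - 175y + 100z = -600.
Foot = P − λn with λ = (n·P − d)/|n|² = (-2625 − (-600))/50625 = -1/25.
Foot = (-5, 11, -2) − (-1/25)·(100, -175, 100) = (-1, 4, 2).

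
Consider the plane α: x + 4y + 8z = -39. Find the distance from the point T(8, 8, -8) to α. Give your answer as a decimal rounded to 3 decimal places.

n·T − d = (1)·(8) + (4)·(8) + (8)·(-8) − (-39) = 15; |n| = √81.
Distance = |15| / √81 = 15/√81 ≈ 1.667.

1.667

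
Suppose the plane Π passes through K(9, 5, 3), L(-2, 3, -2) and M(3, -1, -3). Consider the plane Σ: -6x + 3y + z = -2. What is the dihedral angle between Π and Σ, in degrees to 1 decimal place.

KL = (-11, -2, -5), KM = (-6, -6, -6); a normal to Π is KL × KM = (-18, -36, 54).
Using K: Π has equation -18x - 36y + 54z = -180.
cos θ = |n₁·n₂| / (|n₁||n₂|) = |54| / (√4536 · √46).
θ = arccos(0.11822) ≈ 83.2°.

83.2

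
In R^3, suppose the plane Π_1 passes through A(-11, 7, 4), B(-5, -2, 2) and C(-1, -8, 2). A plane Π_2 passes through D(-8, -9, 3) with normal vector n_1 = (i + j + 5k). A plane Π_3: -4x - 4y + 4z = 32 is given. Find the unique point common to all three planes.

(-5, -2, 1)

AB = (6, -9, -2), AC = (10, -15, -2); a normal to Π_1 is AB × AC = (-12, -8, 0).
Using A: Π_1 has equation -12x - 8y = 76.
Π_2: n_1·r = n_1·D gives x + y + 5z = -2.
Solving the 3×3 linear system -12x - 8y = 76, x + y + 5z = -2, -4x - 4y + 4z = 32 (e.g. by elimination or Cramer's rule, determinant = -96) gives (-5, -2, 1).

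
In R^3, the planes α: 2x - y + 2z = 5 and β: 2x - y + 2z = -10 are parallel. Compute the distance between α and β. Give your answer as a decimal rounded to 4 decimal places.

5.0000

Same normal n = (2, -1, 2) with |n| = √9; distance = |5 − (-10)| / |n| = 15/√9 ≈ 5.0000.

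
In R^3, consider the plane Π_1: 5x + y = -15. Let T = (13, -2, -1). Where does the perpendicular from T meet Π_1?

(-2, -5, -1)

Foot = T − λn with λ = (n·T − d)/|n|² = (63 − (-15))/26 = 3.
Foot = (13, -2, -1) − 3·(5, 1, 0) = (-2, -5, -1).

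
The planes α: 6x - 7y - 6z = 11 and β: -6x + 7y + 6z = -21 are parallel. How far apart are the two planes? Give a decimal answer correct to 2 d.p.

Rescale β by 1/(-1): 6x - 7y - 6z = 21. Then distance = |11 − 21| / √121 ≈ 0.91.

0.91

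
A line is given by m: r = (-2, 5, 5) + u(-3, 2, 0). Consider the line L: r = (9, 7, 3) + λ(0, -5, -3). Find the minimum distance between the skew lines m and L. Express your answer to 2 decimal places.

6.16

Common perpendicular direction n = (-3, 2, 0) × (0, -5, -3) = (-6, -9, 15).
With w = (9, 7, 3) − (-2, 5, 5) = (11, 2, -2), w · n = -114.
Distance = |w · n| / |n| = |-114| / √342 ≈ 6.16.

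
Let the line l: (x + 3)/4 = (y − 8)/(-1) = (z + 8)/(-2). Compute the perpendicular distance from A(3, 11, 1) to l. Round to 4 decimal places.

l has direction (4, -1, -2) through (-3, 8, -8).
Taking (-3, 8, -8) on l with direction v = (4, -1, -2): w = A − (-3, 8, -8) = (6, 3, 9), and w × v = (3, 48, -18).
Distance = |w × v| / |v| = √2637 / √21 ≈ 11.2059.

11.2059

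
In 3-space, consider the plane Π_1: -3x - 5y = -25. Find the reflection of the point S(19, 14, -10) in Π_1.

λ = (n·S − d)/|n|² = (-127 − (-25))/34 = -3.
Reflection = S − 2λn = (19, 14, -10) − (-6)·(-3, -5, 0) = (1, -16, -10).

(1, -16, -10)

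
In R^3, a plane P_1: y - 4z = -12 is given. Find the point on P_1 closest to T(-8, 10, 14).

(-8, 12, 6)

Foot = T − λn with λ = (n·T − d)/|n|² = (-46 − (-12))/17 = -2.
Foot = (-8, 10, 14) − (-2)·(0, 1, -4) = (-8, 12, 6).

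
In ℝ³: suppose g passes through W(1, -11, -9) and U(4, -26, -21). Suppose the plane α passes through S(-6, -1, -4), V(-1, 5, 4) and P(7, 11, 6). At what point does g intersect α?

(-2, 4, 3)

A direction vector for g is U − W = (3, -15, -12).
SV = (5, 6, 8), SP = (13, 12, 10); a normal to α is SV × SP = (-36, 54, -18).
Using S: α has equation -36x + 54y - 18z = 234.
Substitute r = (1, -11, -9) + t(3, -15, -12) into the plane: -468 + (-702)t = 234, so t = -1.
Intersection: (1, -11, -9) + (-1)·(3, -15, -12) = (-2, 4, 3).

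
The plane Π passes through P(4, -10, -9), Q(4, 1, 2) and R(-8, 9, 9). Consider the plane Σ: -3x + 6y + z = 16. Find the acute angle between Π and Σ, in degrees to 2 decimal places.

PQ = (0, 11, 11), PR = (-12, 19, 18); a normal to Π is PQ × PR = (-11, -132, 132).
Using P: Π has equation -11x - 132y + 132z = 88.
cos θ = |n₁·n₂| / (|n₁||n₂|) = |-627| / (√34969 · √46).
θ = arccos(0.49436) ≈ 60.37°.

60.37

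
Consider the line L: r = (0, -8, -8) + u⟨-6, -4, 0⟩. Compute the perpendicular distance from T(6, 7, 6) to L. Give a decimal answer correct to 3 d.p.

16.726

Taking (0, -8, -8) on L with direction v = (-6, -4, 0): w = T − (0, -8, -8) = (6, 15, 14), and w × v = (56, -84, 66).
Distance = |w × v| / |v| = √14548 / √52 ≈ 16.726.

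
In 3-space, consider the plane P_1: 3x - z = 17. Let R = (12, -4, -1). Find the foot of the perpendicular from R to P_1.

Foot = R − λn with λ = (n·R − d)/|n|² = (37 − 17)/10 = 2.
Foot = (12, -4, -1) − 2·(3, 0, -1) = (6, -4, 1).

(6, -4, 1)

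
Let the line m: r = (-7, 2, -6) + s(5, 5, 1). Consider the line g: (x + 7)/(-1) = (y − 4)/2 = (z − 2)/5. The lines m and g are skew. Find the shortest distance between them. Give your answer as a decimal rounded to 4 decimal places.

g has direction (-1, 2, 5) through (-7, 4, 2).
Common perpendicular direction n = (5, 5, 1) × (-1, 2, 5) = (23, -26, 15).
With w = (-7, 4, 2) − (-7, 2, -6) = (0, 2, 8), w · n = 68.
Distance = |w · n| / |n| = |68| / √1430 ≈ 1.7982.

1.7982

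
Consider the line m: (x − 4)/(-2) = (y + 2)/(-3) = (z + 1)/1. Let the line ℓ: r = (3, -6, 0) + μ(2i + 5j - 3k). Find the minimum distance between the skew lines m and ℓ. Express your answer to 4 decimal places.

m has direction (-2, -3, 1) through (4, -2, -1).
Common perpendicular direction n = (-2, -3, 1) × (2, 5, -3) = (4, -4, -4).
With w = (3, -6, 0) − (4, -2, -1) = (-1, -4, 1), w · n = 8.
Distance = |w · n| / |n| = |8| / √48 ≈ 1.1547.

1.1547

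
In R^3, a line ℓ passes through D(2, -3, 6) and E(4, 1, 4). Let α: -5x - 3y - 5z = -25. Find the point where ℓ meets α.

A direction vector for ℓ is E − D = (2, 4, -2).
Substitute r = (2, -3, 6) + t(2, 4, -2) into the plane: -31 + (-12)t = -25, so t = -1/2.
Intersection: (2, -3, 6) + (-1/2)·(2, 4, -2) = (1, -5, 7).

(1, -5, 7)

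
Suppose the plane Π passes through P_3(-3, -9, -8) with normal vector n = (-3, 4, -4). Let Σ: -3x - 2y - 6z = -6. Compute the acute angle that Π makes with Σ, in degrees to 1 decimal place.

56.1

Π: n·r = n·P_3 gives -3x + 4y - 4z = 5.
cos θ = |n₁·n₂| / (|n₁||n₂|) = |25| / (√41 · √49).
θ = arccos(0.55776) ≈ 56.1°.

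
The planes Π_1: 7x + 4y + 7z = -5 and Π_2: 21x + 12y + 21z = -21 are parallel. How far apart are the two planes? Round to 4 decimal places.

0.1873

Rescale Π_2 by 1/3: 7x + 4y + 7z = -7. Then distance = |-5 − (-7)| / √114 ≈ 0.1873.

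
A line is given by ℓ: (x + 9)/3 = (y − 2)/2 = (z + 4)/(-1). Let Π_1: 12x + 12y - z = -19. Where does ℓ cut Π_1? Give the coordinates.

ℓ has direction (3, 2, -1) through (-9, 2, -4).
Substitute r = (-9, 2, -4) + t(3, 2, -1) into the plane: -80 + 61t = -19, so t = 1.
Intersection: (-9, 2, -4) + 1·(3, 2, -1) = (-6, 4, -5).

(-6, 4, -5)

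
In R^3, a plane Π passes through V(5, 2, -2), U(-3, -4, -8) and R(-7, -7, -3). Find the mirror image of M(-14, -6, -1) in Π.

VU = (-8, -6, -6), VR = (-12, -9, -1); a normal to Π is VU × VR = (-48, 64, 0).
Using V: Π has equation -48x + 64y = -112.
λ = (n·M − d)/|n|² = (288 − (-112))/6400 = 1/16.
Reflection = M − 2λn = (-14, -6, -1) − (1/8)·(-48, 64, 0) = (-8, -14, -1).

(-8, -14, -1)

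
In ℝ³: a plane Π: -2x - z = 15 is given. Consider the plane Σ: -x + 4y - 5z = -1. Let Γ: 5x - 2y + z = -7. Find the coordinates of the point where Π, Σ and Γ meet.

Solving the 3×3 linear system -2x - z = 15, -x + 4y - 5z = -1, 5x - 2y + z = -7 (e.g. by elimination or Cramer's rule, determinant = 30) gives (-4, -10, -7).

(-4, -10, -7)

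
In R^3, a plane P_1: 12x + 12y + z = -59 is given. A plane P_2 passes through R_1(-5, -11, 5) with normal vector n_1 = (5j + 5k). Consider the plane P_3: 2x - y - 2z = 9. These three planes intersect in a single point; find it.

P_2: n_1·r = n_1·R_1 gives 5y + 5z = -30.
Solving the 3×3 linear system 12x + 12y + z = -59, 5y + 5z = -30, 2x - y - 2z = 9 (e.g. by elimination or Cramer's rule, determinant = 50) gives (2, -7, 1).

(2, -7, 1)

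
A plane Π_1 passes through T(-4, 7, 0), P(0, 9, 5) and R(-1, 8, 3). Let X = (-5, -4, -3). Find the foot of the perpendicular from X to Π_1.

(-3, 2, -7)

TP = (4, 2, 5), TR = (3, 1, 3); a normal to Π_1 is TP × TR = (1, 3, -2).
Using T: Π_1 has equation x + 3y - 2z = 17.
Foot = X − λn with λ = (n·X − d)/|n|² = (-11 − 17)/14 = -2.
Foot = (-5, -4, -3) − (-2)·(1, 3, -2) = (-3, 2, -7).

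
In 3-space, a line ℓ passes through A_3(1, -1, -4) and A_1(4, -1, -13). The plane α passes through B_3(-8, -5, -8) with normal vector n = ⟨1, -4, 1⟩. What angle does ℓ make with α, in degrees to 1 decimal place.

8.6

A direction vector for ℓ is A_1 − A_3 = (3, 0, -9).
α: n·r = n·B_3 gives x - 4y + z = 4.
sin θ = |n·v| / (|n||v|) = |-6| / (√18 · √90) = 0.14907.
θ ≈ 8.6°.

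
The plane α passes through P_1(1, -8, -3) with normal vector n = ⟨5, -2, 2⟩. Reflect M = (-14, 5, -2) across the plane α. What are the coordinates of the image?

α: n·r = n·P_1 gives 5x - 2y + 2z = 15.
λ = (n·M − d)/|n|² = (-84 − 15)/33 = -3.
Reflection = M − 2λn = (-14, 5, -2) − (-6)·(5, -2, 2) = (16, -7, 10).

(16, -7, 10)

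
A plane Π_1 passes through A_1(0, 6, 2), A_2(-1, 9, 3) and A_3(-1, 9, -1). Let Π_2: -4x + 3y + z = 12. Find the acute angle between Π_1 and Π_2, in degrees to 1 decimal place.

56.1

A_1A_2 = (-1, 3, 1), A_1A_3 = (-1, 3, -3); a normal to Π_1 is A_1A_2 × A_1A_3 = (-12, -4, 0).
Using A_1: Π_1 has equation -12x - 4y = -24.
cos θ = |n₁·n₂| / (|n₁||n₂|) = |36| / (√160 · √26).
θ = arccos(0.55816) ≈ 56.1°.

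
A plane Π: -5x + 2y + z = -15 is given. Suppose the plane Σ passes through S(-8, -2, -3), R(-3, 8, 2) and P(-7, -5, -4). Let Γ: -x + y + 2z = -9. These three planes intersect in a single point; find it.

SR = (5, 10, 5), SP = (1, -3, -1); a normal to Σ is SR × SP = (5, 10, -25).
Using S: Σ has equation 5x + 10y - 25z = 15.
Solving the 3×3 linear system -5x + 2y + z = -15, 5x + 10y - 25z = 15, -x + y + 2z = -9 (e.g. by elimination or Cramer's rule, determinant = -180) gives (1, -4, -2).

(1, -4, -2)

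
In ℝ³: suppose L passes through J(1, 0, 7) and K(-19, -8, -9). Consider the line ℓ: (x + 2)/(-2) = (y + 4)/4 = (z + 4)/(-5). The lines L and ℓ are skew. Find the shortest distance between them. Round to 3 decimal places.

A direction vector for L is K − J = (-20, -8, -16).
ℓ has direction (-2, 4, -5) through (-2, -4, -4).
Common perpendicular direction n = (-20, -8, -16) × (-2, 4, -5) = (104, -68, -96).
With w = (-2, -4, -4) − (1, 0, 7) = (-3, -4, -11), w · n = 1016.
Distance = |w · n| / |n| = |1016| / √24656 ≈ 6.470.

6.470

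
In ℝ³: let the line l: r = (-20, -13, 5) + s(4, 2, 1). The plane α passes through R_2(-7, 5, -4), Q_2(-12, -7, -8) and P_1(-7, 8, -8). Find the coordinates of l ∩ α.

R_2Q_2 = (-5, -12, -4), R_2P_1 = (0, 3, -4); a normal to α is R_2Q_2 × R_2P_1 = (60, -20, -15).
Using R_2: α has equation 60x - 20y - 15z = -460.
Substitute r = (-20, -13, 5) + t(4, 2, 1) into the plane: -1015 + 185t = -460, so t = 3.
Intersection: (-20, -13, 5) + 3·(4, 2, 1) = (-8, -7, 8).

(-8, -7, 8)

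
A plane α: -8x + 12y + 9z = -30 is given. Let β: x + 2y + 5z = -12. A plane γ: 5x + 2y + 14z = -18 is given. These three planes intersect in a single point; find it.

Solving the 3×3 linear system -8x + 12y + 9z = -30, x + 2y + 5z = -12, 5x + 2y + 14z = -18 (e.g. by elimination or Cramer's rule, determinant = -84) gives (-6, -8, 2).

(-6, -8, 2)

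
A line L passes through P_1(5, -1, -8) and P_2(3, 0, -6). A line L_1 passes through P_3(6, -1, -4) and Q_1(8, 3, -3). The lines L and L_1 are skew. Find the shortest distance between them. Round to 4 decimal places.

A direction vector for L is P_2 − P_1 = (-2, 1, 2).
A direction vector for L_1 is Q_1 − P_3 = (2, 4, 1).
Common perpendicular direction n = (-2, 1, 2) × (2, 4, 1) = (-7, 6, -10).
With w = (6, -1, -4) − (5, -1, -8) = (1, 0, 4), w · n = -47.
Distance = |w · n| / |n| = |-47| / √185 ≈ 3.4555.

3.4555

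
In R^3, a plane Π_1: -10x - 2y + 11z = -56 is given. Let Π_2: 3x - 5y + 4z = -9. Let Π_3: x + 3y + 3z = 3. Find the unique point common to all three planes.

(3, 2, -2)

Solving the 3×3 linear system -10x - 2y + 11z = -56, 3x - 5y + 4z = -9, x + 3y + 3z = 3 (e.g. by elimination or Cramer's rule, determinant = 434) gives (3, 2, -2).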